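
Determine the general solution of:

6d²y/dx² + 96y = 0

Characteristic equation: 6r² + 96 = 0
Divide by 6: r² + 16 = 0
Roots: r = ±4i (complex conjugates)
General solution: y = C₁cos(4x) + C₂sin(4x)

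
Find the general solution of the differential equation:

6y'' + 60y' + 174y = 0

Characteristic equation: 6r² + 60r + 174 = 0
Divide by 6: r² + 10r + 29 = 0
Roots: r = -5 ± 2i (complex conjugates)
General solution: y = e^(-5x)(C₁cos(2x) + C₂sin(2x))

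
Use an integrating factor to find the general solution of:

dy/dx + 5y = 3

Using integrating factor method:

General solution: y = 3/5 + Ce^(-5x)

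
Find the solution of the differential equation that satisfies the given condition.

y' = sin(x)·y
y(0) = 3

General solution: y = Ce^(-cos(x))
Applying IC y(0) = 3:
Particular solution: y = 3e^(1-cos(x))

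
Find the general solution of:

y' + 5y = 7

Using integrating factor method:

General solution: y = 7/5 + Ce^(-5x)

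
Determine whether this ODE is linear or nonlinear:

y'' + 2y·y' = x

Nonlinear (product y·y')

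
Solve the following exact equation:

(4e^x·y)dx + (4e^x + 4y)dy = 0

Verify exactness: ∂M/∂y = ∂N/∂x ✓
Find F(x,y) such that ∂F/∂x = M, ∂F/∂y = N
Solution: 4e^x·y + 2y² = C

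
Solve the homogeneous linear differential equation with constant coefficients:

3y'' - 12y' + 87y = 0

Characteristic equation: 3r² - 12r + 87 = 0
Divide by 3: r² - 4r + 29 = 0
Roots: r = 2 ± 5i (complex conjugates)
General solution: y = e^(2x)(C₁cos(5x) + C₂sin(5x))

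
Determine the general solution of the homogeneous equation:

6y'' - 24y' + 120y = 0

Characteristic equation: 6r² - 24r + 120 = 0
Divide by 6: r² - 4r + 20 = 0
Roots: r = 2 ± 4i (complex conjugates)
General solution: y = e^(2x)(C₁cos(4x) + C₂sin(4x))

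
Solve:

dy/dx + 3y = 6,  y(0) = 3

General solution: y = 2 + Ce^(-3x)
Applying y(0) = 3: C = 3 - 2 = 1
Particular solution: y = 2 + e^(-3x)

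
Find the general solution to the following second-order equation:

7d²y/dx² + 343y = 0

Characteristic equation: 7r² + 343 = 0
Divide by 7: r² + 49 = 0
Roots: r = ±7i (complex conjugates)
General solution: y = C₁cos(7x) + C₂sin(7x)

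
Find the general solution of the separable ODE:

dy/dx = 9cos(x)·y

Separating variables and integrating:
ln|y| = 9sin(x) + C

General solution: y = Ce^(9sin(x))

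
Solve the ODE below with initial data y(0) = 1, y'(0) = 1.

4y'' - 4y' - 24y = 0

General solution: y = C₁e^(3x) + C₂e^(-2x)
Applying ICs: C₁ = 3/5, C₂ = 2/5
Particular solution: y = (3/5)e^(3x) + (2/5)e^(-2x)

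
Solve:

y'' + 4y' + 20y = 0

Characteristic equation: r² + 4r + 20 = 0
Roots: r = -2 ± 4i (complex conjugates)
General solution: y = e^(-2x)(C₁cos(4x) + C₂sin(4x))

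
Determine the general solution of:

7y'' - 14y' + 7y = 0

Characteristic equation: 7r² - 14r + 7 = 0
Divide by 7: r² - 2r + 1 = 0
Factored: (r - 1)² = 0
Repeated root: r = 1
General solution: y = (C₁ + C₂x)e^x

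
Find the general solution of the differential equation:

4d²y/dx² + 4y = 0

Characteristic equation: 4r² + 4 = 0
Divide by 4: r² + 1 = 0
Roots: r = ±i (complex conjugates)
General solution: y = C₁cos(x) + C₂sin(x)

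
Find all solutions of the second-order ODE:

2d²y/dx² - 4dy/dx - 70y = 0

Characteristic equation: 2r² - 4r - 70 = 0
Divide by 2: r² - 2r - 35 = 0
Roots: r = 7, -5 (distinct real)
General solution: y = C₁e^(7x) + C₂e^(-5x)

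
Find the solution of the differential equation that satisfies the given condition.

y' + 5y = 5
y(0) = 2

General solution: y = 1 + Ce^(-5x)
Applying y(0) = 2: C = 2 - 1 = 1
Particular solution: y = 1 + e^(-5x)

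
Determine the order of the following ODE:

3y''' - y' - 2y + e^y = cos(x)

The order is 3 (highest derivative is of order 3).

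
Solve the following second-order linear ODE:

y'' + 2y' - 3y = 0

Characteristic equation: r² + 2r - 3 = 0
Roots: r = 1, -3 (distinct real)
General solution: y = C₁e^x + C₂e^(-3x)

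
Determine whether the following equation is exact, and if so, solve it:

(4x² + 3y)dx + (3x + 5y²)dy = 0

Verify exactness: ∂M/∂y = ∂N/∂x ✓
Find F(x,y) such that ∂F/∂x = M, ∂F/∂y = N
Solution: 4x³/3 + 3xy + 5y³/3 = C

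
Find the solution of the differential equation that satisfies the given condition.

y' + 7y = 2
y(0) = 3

General solution: y = 2/7 + Ce^(-7x)
Applying y(0) = 3: C = 3 - 2/7 = 19/7
Particular solution: y = 2/7 + (19/7)e^(-7x)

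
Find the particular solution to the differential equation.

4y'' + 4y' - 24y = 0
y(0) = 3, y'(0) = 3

General solution: y = C₁e^(2x) + C₂e^(-3x)
Applying ICs: C₁ = 12/5, C₂ = 3/5
Particular solution: y = (12/5)e^(2x) + (3/5)e^(-3x)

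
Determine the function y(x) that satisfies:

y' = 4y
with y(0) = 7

General solution: y = Ce^(4x)
Applying IC y(0) = 7:
Particular solution: y = 7e^(4x)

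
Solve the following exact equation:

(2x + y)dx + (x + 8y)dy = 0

Verify exactness: ∂M/∂y = ∂N/∂x ✓
Find F(x,y) such that ∂F/∂x = M, ∂F/∂y = N
Solution: x² + xy + 4y² = C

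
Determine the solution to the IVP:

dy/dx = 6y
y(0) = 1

General solution: y = Ce^(6x)
Applying IC y(0) = 1:
Particular solution: y = e^(6x)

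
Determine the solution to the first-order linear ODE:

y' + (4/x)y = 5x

Using integrating factor method:

General solution: y = (5/6)x^2 + Cx^(-4)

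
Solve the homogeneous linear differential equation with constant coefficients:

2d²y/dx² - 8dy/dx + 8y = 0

Characteristic equation: 2r² - 8r + 8 = 0
Divide by 2: r² - 4r + 4 = 0
Factored: (r - 2)² = 0
Repeated root: r = 2
General solution: y = (C₁ + C₂x)e^(2x)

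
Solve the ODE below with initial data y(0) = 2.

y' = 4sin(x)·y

General solution: y = Ce^(-4cos(x))
Applying IC y(0) = 2:
Particular solution: y = 2e^(4(1-cos(x)))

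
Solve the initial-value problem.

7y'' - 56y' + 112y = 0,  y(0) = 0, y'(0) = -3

General solution: y = (C₁ + C₂x)e^(4x)
Repeated root r = 4
Applying ICs: C₁ = 0, C₂ = -3
Particular solution: y = -3xe^(4x)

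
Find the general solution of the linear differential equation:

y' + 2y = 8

Using integrating factor method:

General solution: y = 4 + Ce^(-2x)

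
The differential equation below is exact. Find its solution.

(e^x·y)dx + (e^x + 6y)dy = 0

Verify exactness: ∂M/∂y = ∂N/∂x ✓
Find F(x,y) such that ∂F/∂x = M, ∂F/∂y = N
Solution: e^x·y + 3y² = C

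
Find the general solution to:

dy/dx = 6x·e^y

Separating variables and integrating:
-e^(-y) = 3x² + C

General solution: y = -ln(C - 3x²)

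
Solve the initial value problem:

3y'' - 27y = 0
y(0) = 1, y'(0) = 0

General solution: y = C₁e^(3x) + C₂e^(-3x)
Applying ICs: C₁ = 1/2, C₂ = 1/2
Particular solution: y = (1/2)e^(3x) + (1/2)e^(-3x)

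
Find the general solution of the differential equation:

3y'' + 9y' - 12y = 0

Characteristic equation: 3r² + 9r - 12 = 0
Divide by 3: r² + 3r - 4 = 0
Roots: r = 1, -4 (distinct real)
General solution: y = C₁e^x + C₂e^(-4x)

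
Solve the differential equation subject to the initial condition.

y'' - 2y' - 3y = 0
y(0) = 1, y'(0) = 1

General solution: y = C₁e^(3x) + C₂e^(-x)
Applying ICs: C₁ = 1/2, C₂ = 1/2
Particular solution: y = (1/2)e^(3x) + (1/2)e^(-x)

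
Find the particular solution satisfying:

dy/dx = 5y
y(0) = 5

General solution: y = Ce^(5x)
Applying IC y(0) = 5:
Particular solution: y = 5e^(5x)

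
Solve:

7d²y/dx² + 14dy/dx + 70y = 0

Characteristic equation: 7r² + 14r + 70 = 0
Divide by 7: r² + 2r + 10 = 0
Roots: r = -1 ± 3i (complex conjugates)
General solution: y = e^(-x)(C₁cos(3x) + C₂sin(3x))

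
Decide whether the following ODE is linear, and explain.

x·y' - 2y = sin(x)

Linear (y and its derivatives appear to the first power only, no products of y terms)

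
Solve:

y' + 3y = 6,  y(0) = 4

General solution: y = 2 + Ce^(-3x)
Applying y(0) = 4: C = 4 - 2 = 2
Particular solution: y = 2 + 2e^(-3x)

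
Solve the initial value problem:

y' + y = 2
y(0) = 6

General solution: y = 2 + Ce^(-x)
Applying y(0) = 6: C = 6 - 2 = 4
Particular solution: y = 2 + 4e^(-x)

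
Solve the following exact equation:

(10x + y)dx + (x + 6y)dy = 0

Verify exactness: ∂M/∂y = ∂N/∂x ✓
Find F(x,y) such that ∂F/∂x = M, ∂F/∂y = N
Solution: 5x² + xy + 3y² = C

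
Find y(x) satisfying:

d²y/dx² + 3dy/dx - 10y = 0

Characteristic equation: r² + 3r - 10 = 0
Roots: r = 2, -5 (distinct real)
General solution: y = C₁e^(2x) + C₂e^(-5x)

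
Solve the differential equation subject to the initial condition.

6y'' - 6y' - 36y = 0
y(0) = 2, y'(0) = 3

General solution: y = C₁e^(3x) + C₂e^(-2x)
Applying ICs: C₁ = 7/5, C₂ = 3/5
Particular solution: y = (7/5)e^(3x) + (3/5)e^(-2x)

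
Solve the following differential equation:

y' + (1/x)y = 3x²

Using integrating factor method:

General solution: y = (3/4)x^3 + C/x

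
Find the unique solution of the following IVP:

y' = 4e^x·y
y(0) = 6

General solution: y = Ce^(4e^x)
Applying IC y(0) = 6:
Particular solution: y = 6e^(4(e^x - 1))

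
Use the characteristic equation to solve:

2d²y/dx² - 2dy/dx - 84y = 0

Characteristic equation: 2r² - 2r - 84 = 0
Divide by 2: r² - r - 42 = 0
Roots: r = 7, -6 (distinct real)
General solution: y = C₁e^(7x) + C₂e^(-6x)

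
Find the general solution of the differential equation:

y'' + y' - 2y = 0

Characteristic equation: r² + r - 2 = 0
Roots: r = 1, -2 (distinct real)
General solution: y = C₁e^x + C₂e^(-2x)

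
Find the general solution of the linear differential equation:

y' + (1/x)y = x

Using integrating factor method:

General solution: y = (1/3)x^2 + C/x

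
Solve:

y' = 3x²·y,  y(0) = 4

General solution: y = Ce^(x³)
Applying IC y(0) = 4:
Particular solution: y = 4e^(x³)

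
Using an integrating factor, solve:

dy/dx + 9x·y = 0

Using integrating factor method:

General solution: y = Ce^(-9x^2/2)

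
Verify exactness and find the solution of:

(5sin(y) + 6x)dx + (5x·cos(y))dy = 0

Verify exactness: ∂M/∂y = ∂N/∂x ✓
Find F(x,y) such that ∂F/∂x = M, ∂F/∂y = N
Solution: 5x·sin(y) + 3x² = C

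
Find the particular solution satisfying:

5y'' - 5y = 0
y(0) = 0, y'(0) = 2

General solution: y = C₁e^x + C₂e^(-x)
Applying ICs: C₁ = 1, C₂ = -1
Particular solution: y = e^x - e^(-x)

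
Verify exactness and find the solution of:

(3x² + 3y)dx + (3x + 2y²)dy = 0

Verify exactness: ∂M/∂y = ∂N/∂x ✓
Find F(x,y) such that ∂F/∂x = M, ∂F/∂y = N
Solution: x³ + 3xy + 2y³/3 = C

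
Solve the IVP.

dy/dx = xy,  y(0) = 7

General solution: y = Ce^(x²/2)
Applying IC y(0) = 7:
Particular solution: y = 7e^(x²/2)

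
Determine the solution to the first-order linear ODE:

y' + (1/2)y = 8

Using integrating factor method:

General solution: y = 16 + Ce^(-x/2)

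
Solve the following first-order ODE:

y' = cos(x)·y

Separating variables and integrating:
ln|y| = sin(x) + C

General solution: y = Ce^(sin(x))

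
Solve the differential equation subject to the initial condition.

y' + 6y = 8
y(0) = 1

General solution: y = 4/3 + Ce^(-6x)
Applying y(0) = 1: C = 1 - 4/3 = -1/3
Particular solution: y = 4/3 - (1/3)e^(-6x)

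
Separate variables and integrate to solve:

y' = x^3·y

Separating variables and integrating:
ln|y| = x^4/4 + C

General solution: y = Ce^(x^4/4)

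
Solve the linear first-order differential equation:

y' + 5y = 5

Using integrating factor method:

General solution: y = 1 + Ce^(-5x)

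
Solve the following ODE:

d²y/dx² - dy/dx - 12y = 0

Characteristic equation: r² - r - 12 = 0
Roots: r = 4, -3 (distinct real)
General solution: y = C₁e^(4x) + C₂e^(-3x)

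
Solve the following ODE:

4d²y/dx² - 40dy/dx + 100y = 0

Characteristic equation: 4r² - 40r + 100 = 0
Divide by 4: r² - 10r + 25 = 0
Factored: (r - 5)² = 0
Repeated root: r = 5
General solution: y = (C₁ + C₂x)e^(5x)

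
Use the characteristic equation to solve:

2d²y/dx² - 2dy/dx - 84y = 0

Characteristic equation: 2r² - 2r - 84 = 0
Divide by 2: r² - r - 42 = 0
Roots: r = 7, -6 (distinct real)
General solution: y = C₁e^(7x) + C₂e^(-6x)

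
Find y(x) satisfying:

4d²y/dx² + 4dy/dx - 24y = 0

Characteristic equation: 4r² + 4r - 24 = 0
Divide by 4: r² + r - 6 = 0
Roots: r = 2, -3 (distinct real)
General solution: y = C₁e^(2x) + C₂e^(-3x)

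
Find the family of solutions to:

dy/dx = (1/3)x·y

Separating variables and integrating:
ln|y| = x^2/6 + C

General solution: y = Ce^(x^2/6)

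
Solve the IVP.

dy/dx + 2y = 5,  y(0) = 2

General solution: y = 5/2 + Ce^(-2x)
Applying y(0) = 2: C = 2 - 5/2 = -1/2
Particular solution: y = 5/2 - (1/2)e^(-2x)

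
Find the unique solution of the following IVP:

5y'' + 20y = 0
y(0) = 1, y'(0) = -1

General solution: y = C₁cos(2x) + C₂sin(2x)
Complex roots r = ±2i
Applying ICs: C₁ = 1, C₂ = -1/2
Particular solution: y = cos(2x) - (1/2)sin(2x)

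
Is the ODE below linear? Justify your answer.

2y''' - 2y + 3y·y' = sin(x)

No. Nonlinear (product y·y')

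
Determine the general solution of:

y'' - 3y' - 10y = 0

Characteristic equation: r² - 3r - 10 = 0
Roots: r = 5, -2 (distinct real)
General solution: y = C₁e^(5x) + C₂e^(-2x)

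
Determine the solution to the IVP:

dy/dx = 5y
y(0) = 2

General solution: y = Ce^(5x)
Applying IC y(0) = 2:
Particular solution: y = 2e^(5x)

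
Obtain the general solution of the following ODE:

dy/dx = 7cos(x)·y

Separating variables and integrating:
ln|y| = 7sin(x) + C

General solution: y = Ce^(7sin(x))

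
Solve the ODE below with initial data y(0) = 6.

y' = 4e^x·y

General solution: y = Ce^(4e^x)
Applying IC y(0) = 6:
Particular solution: y = 6e^(4(e^x - 1))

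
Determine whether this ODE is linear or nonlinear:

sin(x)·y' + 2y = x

Linear (y and its derivatives appear to the first power only, no products of y terms)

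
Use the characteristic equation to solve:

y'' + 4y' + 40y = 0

Characteristic equation: r² + 4r + 40 = 0
Roots: r = -2 ± 6i (complex conjugates)
General solution: y = e^(-2x)(C₁cos(6x) + C₂sin(6x))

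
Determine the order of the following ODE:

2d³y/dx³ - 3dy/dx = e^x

The order is 3 (highest derivative is of order 3).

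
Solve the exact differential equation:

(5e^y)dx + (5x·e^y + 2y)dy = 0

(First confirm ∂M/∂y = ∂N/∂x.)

Verify exactness: ∂M/∂y = ∂N/∂x ✓
Find F(x,y) such that ∂F/∂x = M, ∂F/∂y = N
Solution: 5x·e^y + y² = C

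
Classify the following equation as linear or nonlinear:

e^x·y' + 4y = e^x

Linear (y and its derivatives appear to the first power only, no products of y terms)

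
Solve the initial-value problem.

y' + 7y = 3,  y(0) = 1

General solution: y = 3/7 + Ce^(-7x)
Applying y(0) = 1: C = 1 - 3/7 = 4/7
Particular solution: y = 3/7 + (4/7)e^(-7x)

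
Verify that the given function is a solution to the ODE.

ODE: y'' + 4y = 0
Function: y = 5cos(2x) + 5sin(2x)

Verification:
y'' = -20cos(2x) - 20sin(2x)
y'' + 4y = 0 ✓

Yes, it is a solution.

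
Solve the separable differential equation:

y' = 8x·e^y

Separating variables and integrating:
-e^(-y) = 4x² + C

General solution: y = -ln(C - 4x²)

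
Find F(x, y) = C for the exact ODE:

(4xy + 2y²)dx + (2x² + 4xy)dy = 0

Verify exactness: ∂M/∂y = ∂N/∂x ✓
Find F(x,y) such that ∂F/∂x = M, ∂F/∂y = N
Solution: 2x²y + 2xy² = C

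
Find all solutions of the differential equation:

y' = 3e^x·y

Separating variables and integrating:
ln|y| = 3e^x + C

General solution: y = Ce^(3e^x)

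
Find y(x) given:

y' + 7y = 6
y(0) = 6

General solution: y = 6/7 + Ce^(-7x)
Applying y(0) = 6: C = 6 - 6/7 = 36/7
Particular solution: y = 6/7 + (36/7)e^(-7x)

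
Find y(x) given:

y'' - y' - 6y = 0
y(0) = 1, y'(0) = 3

General solution: y = C₁e^(3x) + C₂e^(-2x)
Applying ICs: C₁ = 1, C₂ = 0
Particular solution: y = e^(3x)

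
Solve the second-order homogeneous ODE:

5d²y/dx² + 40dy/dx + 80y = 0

Characteristic equation: 5r² + 40r + 80 = 0
Divide by 5: r² + 8r + 16 = 0
Factored: (r + 4)² = 0
Repeated root: r = -4
General solution: y = (C₁ + C₂x)e^(-4x)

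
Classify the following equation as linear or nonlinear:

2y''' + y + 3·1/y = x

Nonlinear (1/y term)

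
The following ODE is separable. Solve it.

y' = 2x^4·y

Separating variables and integrating:
ln|y| = 2x^5/5 + C

General solution: y = Ce^(2x^5/5)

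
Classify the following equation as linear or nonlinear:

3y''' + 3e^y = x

Nonlinear (e^y is nonlinear in y)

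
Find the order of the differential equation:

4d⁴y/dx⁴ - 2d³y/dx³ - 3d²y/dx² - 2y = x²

The order is 4 (highest derivative is of order 4).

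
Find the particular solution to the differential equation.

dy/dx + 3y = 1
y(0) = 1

General solution: y = 1/3 + Ce^(-3x)
Applying y(0) = 1: C = 1 - 1/3 = 2/3
Particular solution: y = 1/3 + (2/3)e^(-3x)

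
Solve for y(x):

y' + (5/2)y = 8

Using integrating factor method:

General solution: y = 16/5 + Ce^(-5x/2)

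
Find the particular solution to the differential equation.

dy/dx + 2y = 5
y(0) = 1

General solution: y = 5/2 + Ce^(-2x)
Applying y(0) = 1: C = 1 - 5/2 = -3/2
Particular solution: y = 5/2 - (3/2)e^(-2x)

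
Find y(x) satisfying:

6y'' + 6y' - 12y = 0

Characteristic equation: 6r² + 6r - 12 = 0
Divide by 6: r² + r - 2 = 0
Roots: r = 1, -2 (distinct real)
General solution: y = C₁e^x + C₂e^(-2x)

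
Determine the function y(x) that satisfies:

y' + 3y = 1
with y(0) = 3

General solution: y = 1/3 + Ce^(-3x)
Applying y(0) = 3: C = 3 - 1/3 = 8/3
Particular solution: y = 1/3 + (8/3)e^(-3x)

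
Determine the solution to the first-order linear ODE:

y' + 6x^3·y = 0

Using integrating factor method:

General solution: y = Ce^(-3x^4/2)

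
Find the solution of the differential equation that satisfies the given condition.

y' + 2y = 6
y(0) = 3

General solution: y = 3 + Ce^(-2x)
Applying y(0) = 3: C = 3 - 3 = 0
Particular solution: y = 3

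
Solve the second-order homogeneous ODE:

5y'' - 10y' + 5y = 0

Characteristic equation: 5r² - 10r + 5 = 0
Divide by 5: r² - 2r + 1 = 0
Factored: (r - 1)² = 0
Repeated root: r = 1
General solution: y = (C₁ + C₂x)e^x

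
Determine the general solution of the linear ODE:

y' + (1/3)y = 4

Using integrating factor method:

General solution: y = 12 + Ce^(-x/3)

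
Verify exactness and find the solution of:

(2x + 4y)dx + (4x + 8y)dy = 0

Verify exactness: ∂M/∂y = ∂N/∂x ✓
Find F(x,y) such that ∂F/∂x = M, ∂F/∂y = N
Solution: x² + 4xy + 4y² = C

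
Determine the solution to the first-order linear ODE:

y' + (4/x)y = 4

Using integrating factor method:

General solution: y = (4/5)x + Cx^(-4)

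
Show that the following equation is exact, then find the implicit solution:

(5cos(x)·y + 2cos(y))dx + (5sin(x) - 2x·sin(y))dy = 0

Verify exactness: ∂M/∂y = ∂N/∂x ✓
Find F(x,y) such that ∂F/∂x = M, ∂F/∂y = N
Solution: 5sin(x)·y + 2x·cos(y) = C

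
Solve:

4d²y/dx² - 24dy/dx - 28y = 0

Characteristic equation: 4r² - 24r - 28 = 0
Divide by 4: r² - 6r - 7 = 0
Roots: r = 7, -1 (distinct real)
General solution: y = C₁e^(7x) + C₂e^(-x)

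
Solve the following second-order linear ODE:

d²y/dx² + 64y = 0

Characteristic equation: r² + 64 = 0
Roots: r = ±8i (complex conjugates)
General solution: y = C₁cos(8x) + C₂sin(8x)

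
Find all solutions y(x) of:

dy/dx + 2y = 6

Using integrating factor method:

General solution: y = 3 + Ce^(-2x)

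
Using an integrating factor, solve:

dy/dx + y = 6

Using integrating factor method:

General solution: y = 6 + Ce^(-x)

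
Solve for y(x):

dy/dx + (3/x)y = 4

Using integrating factor method:

General solution: y = x + Cx^(-3)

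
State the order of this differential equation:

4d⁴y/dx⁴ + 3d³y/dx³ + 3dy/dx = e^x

The order is 4 (highest derivative is of order 4).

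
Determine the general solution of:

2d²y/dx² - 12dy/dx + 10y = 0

Characteristic equation: 2r² - 12r + 10 = 0
Divide by 2: r² - 6r + 5 = 0
Roots: r = 1, 5 (distinct real)
General solution: y = C₁e^x + C₂e^(5x)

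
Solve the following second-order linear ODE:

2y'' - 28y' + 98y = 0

Characteristic equation: 2r² - 28r + 98 = 0
Divide by 2: r² - 14r + 49 = 0
Factored: (r - 7)² = 0
Repeated root: r = 7
General solution: y = (C₁ + C₂x)e^(7x)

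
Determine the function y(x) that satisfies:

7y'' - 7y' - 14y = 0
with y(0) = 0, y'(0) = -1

General solution: y = C₁e^(2x) + C₂e^(-x)
Applying ICs: C₁ = -1/3, C₂ = 1/3
Particular solution: y = -(1/3)e^(2x) + (1/3)e^(-x)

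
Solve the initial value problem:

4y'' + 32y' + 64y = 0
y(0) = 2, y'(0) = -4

General solution: y = (C₁ + C₂x)e^(-4x)
Repeated root r = -4
Applying ICs: C₁ = 2, C₂ = 4
Particular solution: y = (2 + 4x)e^(-4x)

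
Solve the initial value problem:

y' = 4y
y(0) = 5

General solution: y = Ce^(4x)
Applying IC y(0) = 5:
Particular solution: y = 5e^(4x)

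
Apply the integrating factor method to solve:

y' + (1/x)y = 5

Using integrating factor method:

General solution: y = (5/2)x + C/x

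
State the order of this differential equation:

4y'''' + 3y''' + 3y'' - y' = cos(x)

The order is 4 (highest derivative is of order 4).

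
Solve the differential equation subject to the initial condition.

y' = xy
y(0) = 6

General solution: y = Ce^(x²/2)
Applying IC y(0) = 6:
Particular solution: y = 6e^(x²/2)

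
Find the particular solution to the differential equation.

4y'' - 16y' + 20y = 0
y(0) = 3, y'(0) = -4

General solution: y = e^(2x)(C₁cos(x) + C₂sin(x))
Complex roots r = 2 ± i
Applying ICs: C₁ = 3, C₂ = -10
Particular solution: y = e^(2x)(3cos(x) - 10sin(x))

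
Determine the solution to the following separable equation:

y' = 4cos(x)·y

Separating variables and integrating:
ln|y| = 4sin(x) + C

General solution: y = Ce^(4sin(x))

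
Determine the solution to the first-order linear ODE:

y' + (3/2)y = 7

Using integrating factor method:

General solution: y = 14/3 + Ce^(-3x/2)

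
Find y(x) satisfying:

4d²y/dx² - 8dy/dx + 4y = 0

Characteristic equation: 4r² - 8r + 4 = 0
Divide by 4: r² - 2r + 1 = 0
Factored: (r - 1)² = 0
Repeated root: r = 1
General solution: y = (C₁ + C₂x)e^x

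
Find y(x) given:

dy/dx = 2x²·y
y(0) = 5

General solution: y = Ce^(2x³/3)
Applying IC y(0) = 5:
Particular solution: y = 5e^(2x³/3)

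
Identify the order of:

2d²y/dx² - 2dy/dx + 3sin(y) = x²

The order is 2 (highest derivative is of order 2).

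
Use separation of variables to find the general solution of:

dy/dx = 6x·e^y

Separating variables and integrating:
-e^(-y) = 3x² + C

General solution: y = -ln(C - 3x²)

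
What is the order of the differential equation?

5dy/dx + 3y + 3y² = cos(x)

The order is 1 (highest derivative is of order 1).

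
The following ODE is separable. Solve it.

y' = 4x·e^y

Separating variables and integrating:
-e^(-y) = 2x² + C

General solution: y = -ln(C - 2x²)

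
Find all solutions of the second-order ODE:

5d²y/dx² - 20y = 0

Characteristic equation: 5r² - 20 = 0
Divide by 5: r² - 4 = 0
Roots: r = 2, -2 (distinct real)
General solution: y = C₁e^(2x) + C₂e^(-2x)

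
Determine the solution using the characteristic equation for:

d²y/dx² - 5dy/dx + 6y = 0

Characteristic equation: r² - 5r + 6 = 0
Roots: r = 2, 3 (distinct real)
General solution: y = C₁e^(2x) + C₂e^(3x)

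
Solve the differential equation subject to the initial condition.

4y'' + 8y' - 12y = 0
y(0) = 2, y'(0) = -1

General solution: y = C₁e^x + C₂e^(-3x)
Applying ICs: C₁ = 5/4, C₂ = 3/4
Particular solution: y = (5/4)e^x + (3/4)e^(-3x)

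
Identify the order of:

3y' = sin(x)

The order is 1 (highest derivative is of order 1).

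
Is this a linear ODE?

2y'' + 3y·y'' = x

No. Nonlinear (y·y'' term)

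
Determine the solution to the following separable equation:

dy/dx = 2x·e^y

Separating variables and integrating:
-e^(-y) = x² + C

General solution: y = -ln(C - x²)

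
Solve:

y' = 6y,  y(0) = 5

General solution: y = Ce^(6x)
Applying IC y(0) = 5:
Particular solution: y = 5e^(6x)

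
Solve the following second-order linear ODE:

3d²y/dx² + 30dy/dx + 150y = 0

Characteristic equation: 3r² + 30r + 150 = 0
Divide by 3: r² + 10r + 50 = 0
Roots: r = -5 ± 5i (complex conjugates)
General solution: y = e^(-5x)(C₁cos(5x) + C₂sin(5x))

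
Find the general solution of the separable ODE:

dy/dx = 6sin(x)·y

Separating variables and integrating:
ln|y| = -6cos(x) + C

General solution: y = Ce^(-6cos(x))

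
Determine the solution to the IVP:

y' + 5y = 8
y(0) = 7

General solution: y = 8/5 + Ce^(-5x)
Applying y(0) = 7: C = 7 - 8/5 = 27/5
Particular solution: y = 8/5 + (27/5)e^(-5x)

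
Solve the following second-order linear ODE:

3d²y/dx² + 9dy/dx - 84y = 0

Characteristic equation: 3r² + 9r - 84 = 0
Divide by 3: r² + 3r - 28 = 0
Roots: r = 4, -7 (distinct real)
General solution: y = C₁e^(4x) + C₂e^(-7x)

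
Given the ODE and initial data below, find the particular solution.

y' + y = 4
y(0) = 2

General solution: y = 4 + Ce^(-x)
Applying y(0) = 2: C = 2 - 4 = -2
Particular solution: y = 4 - 2e^(-x)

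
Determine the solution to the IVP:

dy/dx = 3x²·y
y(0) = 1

General solution: y = Ce^(x³)
Applying IC y(0) = 1:
Particular solution: y = e^(x³)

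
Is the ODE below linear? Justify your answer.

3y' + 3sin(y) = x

No. Nonlinear (sin(y) is nonlinear in y)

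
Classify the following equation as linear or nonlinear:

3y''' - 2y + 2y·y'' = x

Nonlinear (y·y'' term)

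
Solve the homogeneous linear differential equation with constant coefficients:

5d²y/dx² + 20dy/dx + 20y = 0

Characteristic equation: 5r² + 20r + 20 = 0
Divide by 5: r² + 4r + 4 = 0
Factored: (r + 2)² = 0
Repeated root: r = -2
General solution: y = (C₁ + C₂x)e^(-2x)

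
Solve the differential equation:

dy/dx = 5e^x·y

Separating variables and integrating:
ln|y| = 5e^x + C

General solution: y = Ce^(5e^x)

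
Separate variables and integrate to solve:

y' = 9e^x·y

Separating variables and integrating:
ln|y| = 9e^x + C

General solution: y = Ce^(9e^x)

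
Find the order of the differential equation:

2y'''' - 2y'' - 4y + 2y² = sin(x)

The order is 4 (highest derivative is of order 4).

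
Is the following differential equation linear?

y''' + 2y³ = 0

No. Nonlinear (y³ term)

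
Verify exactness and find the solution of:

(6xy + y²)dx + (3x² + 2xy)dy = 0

Verify exactness: ∂M/∂y = ∂N/∂x ✓
Find F(x,y) such that ∂F/∂x = M, ∂F/∂y = N
Solution: 3x²y + xy² = C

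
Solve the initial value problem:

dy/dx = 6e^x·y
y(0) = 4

General solution: y = Ce^(6e^x)
Applying IC y(0) = 4:
Particular solution: y = 4e^(6(e^x - 1))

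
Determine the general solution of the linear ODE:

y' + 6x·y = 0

Using integrating factor method:

General solution: y = Ce^(-3x^2)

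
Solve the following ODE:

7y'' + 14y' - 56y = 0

Characteristic equation: 7r² + 14r - 56 = 0
Divide by 7: r² + 2r - 8 = 0
Roots: r = 2, -4 (distinct real)
General solution: y = C₁e^(2x) + C₂e^(-4x)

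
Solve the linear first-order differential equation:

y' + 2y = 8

Using integrating factor method:

General solution: y = 4 + Ce^(-2x)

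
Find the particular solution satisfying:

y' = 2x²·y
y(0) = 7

General solution: y = Ce^(2x³/3)
Applying IC y(0) = 7:
Particular solution: y = 7e^(2x³/3)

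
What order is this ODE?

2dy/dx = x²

The order is 1 (highest derivative is of order 1).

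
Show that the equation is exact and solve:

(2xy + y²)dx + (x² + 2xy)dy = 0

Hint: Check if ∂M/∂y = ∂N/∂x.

Verify exactness: ∂M/∂y = ∂N/∂x ✓
Find F(x,y) such that ∂F/∂x = M, ∂F/∂y = N
Solution: x²y + xy² = C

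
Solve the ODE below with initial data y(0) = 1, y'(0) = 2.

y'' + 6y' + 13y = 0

General solution: y = e^(-3x)(C₁cos(2x) + C₂sin(2x))
Complex roots r = -3 ± 2i
Applying ICs: C₁ = 1, C₂ = 5/2
Particular solution: y = e^(-3x)(cos(2x) + (5/2)sin(2x))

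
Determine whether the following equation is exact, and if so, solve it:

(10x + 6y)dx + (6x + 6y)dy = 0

Verify exactness: ∂M/∂y = ∂N/∂x ✓
Find F(x,y) such that ∂F/∂x = M, ∂F/∂y = N
Solution: 5x² + 6xy + 3y² = C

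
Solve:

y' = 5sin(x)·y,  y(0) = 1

General solution: y = Ce^(-5cos(x))
Applying IC y(0) = 1:
Particular solution: y = e^(5(1-cos(x)))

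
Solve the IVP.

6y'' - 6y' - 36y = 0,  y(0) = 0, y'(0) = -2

General solution: y = C₁e^(3x) + C₂e^(-2x)
Applying ICs: C₁ = -2/5, C₂ = 2/5
Particular solution: y = -(2/5)e^(3x) + (2/5)e^(-2x)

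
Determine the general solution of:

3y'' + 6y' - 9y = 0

Characteristic equation: 3r² + 6r - 9 = 0
Divide by 3: r² + 2r - 3 = 0
Roots: r = 1, -3 (distinct real)
General solution: y = C₁e^x + C₂e^(-3x)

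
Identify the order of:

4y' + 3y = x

The order is 1 (highest derivative is of order 1).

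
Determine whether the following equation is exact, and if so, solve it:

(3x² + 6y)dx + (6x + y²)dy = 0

Verify exactness: ∂M/∂y = ∂N/∂x ✓
Find F(x,y) such that ∂F/∂x = M, ∂F/∂y = N
Solution: x³ + 6xy + y³/3 = C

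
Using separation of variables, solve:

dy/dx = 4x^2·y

Separating variables and integrating:
ln|y| = 4x^3/3 + C

General solution: y = Ce^(4x^3/3)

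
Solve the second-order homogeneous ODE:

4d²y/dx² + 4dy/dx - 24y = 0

Characteristic equation: 4r² + 4r - 24 = 0
Divide by 4: r² + r - 6 = 0
Roots: r = 2, -3 (distinct real)
General solution: y = C₁e^(2x) + C₂e^(-3x)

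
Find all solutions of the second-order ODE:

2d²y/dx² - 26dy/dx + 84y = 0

Characteristic equation: 2r² - 26r + 84 = 0
Divide by 2: r² - 13r + 42 = 0
Roots: r = 6, 7 (distinct real)
General solution: y = C₁e^(6x) + C₂e^(7x)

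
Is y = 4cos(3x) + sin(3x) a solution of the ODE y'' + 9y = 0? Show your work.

Verification:
y'' = -36cos(3x) - 9sin(3x)
y'' + 9y = 0 ✓

Yes, it is a solution.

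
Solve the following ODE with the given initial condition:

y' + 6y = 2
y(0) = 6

General solution: y = 1/3 + Ce^(-6x)
Applying y(0) = 6: C = 6 - 1/3 = 17/3
Particular solution: y = 1/3 + (17/3)e^(-6x)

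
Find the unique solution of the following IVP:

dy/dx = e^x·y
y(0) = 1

General solution: y = Ce^(e^x)
Applying IC y(0) = 1:
Particular solution: y = e^(e^x - 1)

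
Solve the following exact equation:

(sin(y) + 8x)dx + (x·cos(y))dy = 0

Verify exactness: ∂M/∂y = ∂N/∂x ✓
Find F(x,y) such that ∂F/∂x = M, ∂F/∂y = N
Solution: x·sin(y) + 4x² = C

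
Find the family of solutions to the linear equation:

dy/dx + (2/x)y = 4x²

Using integrating factor method:

General solution: y = (4/5)x^3 + Cx^(-2)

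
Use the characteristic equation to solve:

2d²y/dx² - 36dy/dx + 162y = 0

Characteristic equation: 2r² - 36r + 162 = 0
Divide by 2: r² - 18r + 81 = 0
Factored: (r - 9)² = 0
Repeated root: r = 9
General solution: y = (C₁ + C₂x)e^(9x)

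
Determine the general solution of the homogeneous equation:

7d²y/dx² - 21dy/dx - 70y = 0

Characteristic equation: 7r² - 21r - 70 = 0
Divide by 7: r² - 3r - 10 = 0
Roots: r = 5, -2 (distinct real)
General solution: y = C₁e^(5x) + C₂e^(-2x)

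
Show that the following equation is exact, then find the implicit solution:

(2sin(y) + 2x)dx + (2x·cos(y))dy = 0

Verify exactness: ∂M/∂y = ∂N/∂x ✓
Find F(x,y) such that ∂F/∂x = M, ∂F/∂y = N
Solution: 2x·sin(y) + x² = C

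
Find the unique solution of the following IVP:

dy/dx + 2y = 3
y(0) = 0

General solution: y = 3/2 + Ce^(-2x)
Applying y(0) = 0: C = 0 - 3/2 = -3/2
Particular solution: y = 3/2 - (3/2)e^(-2x)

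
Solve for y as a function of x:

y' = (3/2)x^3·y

Separating variables and integrating:
ln|y| = 3x^4/8 + C

General solution: y = Ce^(3x^4/8)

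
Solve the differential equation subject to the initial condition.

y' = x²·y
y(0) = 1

General solution: y = Ce^(x³/3)
Applying IC y(0) = 1:
Particular solution: y = e^(x³/3)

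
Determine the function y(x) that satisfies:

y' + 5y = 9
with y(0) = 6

General solution: y = 9/5 + Ce^(-5x)
Applying y(0) = 6: C = 6 - 9/5 = 21/5
Particular solution: y = 9/5 + (21/5)e^(-5x)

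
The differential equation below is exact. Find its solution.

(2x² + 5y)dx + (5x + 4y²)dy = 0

Verify exactness: ∂M/∂y = ∂N/∂x ✓
Find F(x,y) such that ∂F/∂x = M, ∂F/∂y = N
Solution: 2x³/3 + 5xy + 4y³/3 = C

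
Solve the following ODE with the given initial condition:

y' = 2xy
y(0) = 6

General solution: y = Ce^(x²)
Applying IC y(0) = 6:
Particular solution: y = 6e^(x²)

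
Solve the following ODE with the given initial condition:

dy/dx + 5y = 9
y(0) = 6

General solution: y = 9/5 + Ce^(-5x)
Applying y(0) = 6: C = 6 - 9/5 = 21/5
Particular solution: y = 9/5 + (21/5)e^(-5x)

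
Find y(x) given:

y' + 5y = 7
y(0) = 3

General solution: y = 7/5 + Ce^(-5x)
Applying y(0) = 3: C = 3 - 7/5 = 8/5
Particular solution: y = 7/5 + (8/5)e^(-5x)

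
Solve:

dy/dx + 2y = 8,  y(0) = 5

General solution: y = 4 + Ce^(-2x)
Applying y(0) = 5: C = 5 - 4 = 1
Particular solution: y = 4 + e^(-2x)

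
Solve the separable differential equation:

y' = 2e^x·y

Separating variables and integrating:
ln|y| = 2e^x + C

General solution: y = Ce^(2e^x)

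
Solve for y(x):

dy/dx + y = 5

Using integrating factor method:

General solution: y = 5 + Ce^(-x)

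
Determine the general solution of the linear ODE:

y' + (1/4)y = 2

Using integrating factor method:

General solution: y = 8 + Ce^(-x/4)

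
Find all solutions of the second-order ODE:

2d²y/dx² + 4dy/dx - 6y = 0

Characteristic equation: 2r² + 4r - 6 = 0
Divide by 2: r² + 2r - 3 = 0
Roots: r = 1, -3 (distinct real)
General solution: y = C₁e^x + C₂e^(-3x)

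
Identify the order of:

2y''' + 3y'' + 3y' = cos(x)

The order is 3 (highest derivative is of order 3).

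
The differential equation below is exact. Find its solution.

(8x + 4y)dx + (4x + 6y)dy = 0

Verify exactness: ∂M/∂y = ∂N/∂x ✓
Find F(x,y) such that ∂F/∂x = M, ∂F/∂y = N
Solution: 4x² + 4xy + 3y² = C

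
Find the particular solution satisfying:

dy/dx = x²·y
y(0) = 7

General solution: y = Ce^(x³/3)
Applying IC y(0) = 7:
Particular solution: y = 7e^(x³/3)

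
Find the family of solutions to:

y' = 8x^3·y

Separating variables and integrating:
ln|y| = 2x^4 + C

General solution: y = Ce^(2x^4)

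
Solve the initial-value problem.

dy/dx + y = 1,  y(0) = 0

General solution: y = 1 + Ce^(-x)
Applying y(0) = 0: C = 0 - 1 = -1
Particular solution: y = 1 - e^(-x)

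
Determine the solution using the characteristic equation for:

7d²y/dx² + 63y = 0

Characteristic equation: 7r² + 63 = 0
Divide by 7: r² + 9 = 0
Roots: r = ±3i (complex conjugates)
General solution: y = C₁cos(3x) + C₂sin(3x)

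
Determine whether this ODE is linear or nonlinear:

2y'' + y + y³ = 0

Nonlinear (y³ term)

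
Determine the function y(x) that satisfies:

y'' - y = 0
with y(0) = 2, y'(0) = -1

General solution: y = C₁e^x + C₂e^(-x)
Applying ICs: C₁ = 1/2, C₂ = 3/2
Particular solution: y = (1/2)e^x + (3/2)e^(-x)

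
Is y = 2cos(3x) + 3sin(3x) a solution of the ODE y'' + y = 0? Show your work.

Verification:
y'' = -18cos(3x) - 27sin(3x)
y'' + y ≠ 0 (frequency mismatch: got 9 instead of 1)

No, it is not a solution.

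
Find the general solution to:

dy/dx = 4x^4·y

Separating variables and integrating:
ln|y| = 4x^5/5 + C

General solution: y = Ce^(4x^5/5)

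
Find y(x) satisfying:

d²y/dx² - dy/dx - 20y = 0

Characteristic equation: r² - r - 20 = 0
Roots: r = 5, -4 (distinct real)
General solution: y = C₁e^(5x) + C₂e^(-4x)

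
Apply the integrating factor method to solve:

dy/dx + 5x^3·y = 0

Using integrating factor method:

General solution: y = Ce^(-5x^4/4)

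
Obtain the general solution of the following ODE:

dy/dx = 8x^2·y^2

Separating variables and integrating:
-1/y = 8x^3/3 + C

General solution: y^-1 = (-8/3)x^3 + C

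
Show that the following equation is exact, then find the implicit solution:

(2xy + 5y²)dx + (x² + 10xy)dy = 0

Verify exactness: ∂M/∂y = ∂N/∂x ✓
Find F(x,y) such that ∂F/∂x = M, ∂F/∂y = N
Solution: x²y + 5xy² = C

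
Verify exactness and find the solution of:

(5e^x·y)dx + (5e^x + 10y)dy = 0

Verify exactness: ∂M/∂y = ∂N/∂x ✓
Find F(x,y) such that ∂F/∂x = M, ∂F/∂y = N
Solution: 5e^x·y + 5y² = C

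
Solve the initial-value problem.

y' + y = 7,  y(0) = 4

General solution: y = 7 + Ce^(-x)
Applying y(0) = 4: C = 4 - 7 = -3
Particular solution: y = 7 - 3e^(-x)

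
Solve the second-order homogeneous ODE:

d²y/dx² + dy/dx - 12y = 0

Characteristic equation: r² + r - 12 = 0
Roots: r = 3, -4 (distinct real)
General solution: y = C₁e^(3x) + C₂e^(-4x)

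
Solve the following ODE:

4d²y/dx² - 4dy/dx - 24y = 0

Characteristic equation: 4r² - 4r - 24 = 0
Divide by 4: r² - r - 6 = 0
Roots: r = 3, -2 (distinct real)
General solution: y = C₁e^(3x) + C₂e^(-2x)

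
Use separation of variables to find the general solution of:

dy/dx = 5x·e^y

Separating variables and integrating:
-e^(-y) = 5x²/2 + C

General solution: y = -ln(C - 5x²/2)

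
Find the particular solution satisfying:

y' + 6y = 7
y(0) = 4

General solution: y = 7/6 + Ce^(-6x)
Applying y(0) = 4: C = 4 - 7/6 = 17/6
Particular solution: y = 7/6 + (17/6)e^(-6x)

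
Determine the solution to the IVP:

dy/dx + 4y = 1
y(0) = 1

General solution: y = 1/4 + Ce^(-4x)
Applying y(0) = 1: C = 1 - 1/4 = 3/4
Particular solution: y = 1/4 + (3/4)e^(-4x)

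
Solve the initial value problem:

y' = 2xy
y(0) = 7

General solution: y = Ce^(x²)
Applying IC y(0) = 7:
Particular solution: y = 7e^(x²)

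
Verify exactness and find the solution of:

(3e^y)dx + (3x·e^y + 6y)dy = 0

Verify exactness: ∂M/∂y = ∂N/∂x ✓
Find F(x,y) such that ∂F/∂x = M, ∂F/∂y = N
Solution: 3x·e^y + 3y² = C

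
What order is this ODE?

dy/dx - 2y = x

The order is 1 (highest derivative is of order 1).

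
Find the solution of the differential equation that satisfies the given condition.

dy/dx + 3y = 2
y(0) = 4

General solution: y = 2/3 + Ce^(-3x)
Applying y(0) = 4: C = 4 - 2/3 = 10/3
Particular solution: y = 2/3 + (10/3)e^(-3x)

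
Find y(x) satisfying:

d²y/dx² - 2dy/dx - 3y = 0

Characteristic equation: r² - 2r - 3 = 0
Roots: r = 3, -1 (distinct real)
General solution: y = C₁e^(3x) + C₂e^(-x)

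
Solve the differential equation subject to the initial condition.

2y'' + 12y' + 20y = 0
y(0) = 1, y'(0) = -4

General solution: y = e^(-3x)(C₁cos(x) + C₂sin(x))
Complex roots r = -3 ± i
Applying ICs: C₁ = 1, C₂ = -1
Particular solution: y = e^(-3x)(cos(x) - sin(x))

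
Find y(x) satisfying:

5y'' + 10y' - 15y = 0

Characteristic equation: 5r² + 10r - 15 = 0
Divide by 5: r² + 2r - 3 = 0
Roots: r = 1, -3 (distinct real)
General solution: y = C₁e^x + C₂e^(-3x)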